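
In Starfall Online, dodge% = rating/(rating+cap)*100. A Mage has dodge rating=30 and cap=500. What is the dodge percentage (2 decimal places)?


dodge% = 30 / (30 + 500) * 100
= 30 / 530 * 100
= 0.056604 * 100
= 5.66%

5.66%


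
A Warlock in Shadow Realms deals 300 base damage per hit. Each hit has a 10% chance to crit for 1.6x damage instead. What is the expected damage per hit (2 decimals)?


E[dmg] = base * (1 + crit_chance * (crit_mult - 1))
cc as decimal = 10/100 = 0.1
cm - 1 = 1.6 - 1 = 0.6
Bonus factor = 0.1 * 0.6 = 0.06
Total multiplier = 1 + 0.06 = 1.06
Expected damage = 300 * 1.06 = 318.00

318.00 damage


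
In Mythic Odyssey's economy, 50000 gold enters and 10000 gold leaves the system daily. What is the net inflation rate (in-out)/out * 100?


Net gold = 50000 - 10000 = 40000
Inflation rate = net / sunk * 100 = 40000 / 10000 * 100
= 4.0 * 100
= 400.00%

400.00%


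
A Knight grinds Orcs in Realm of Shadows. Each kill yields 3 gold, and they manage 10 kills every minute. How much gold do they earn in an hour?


Gold per minute = 3 * 10 = 30
Gold per hour = 30 * 60 = 1800

1800 gold/hour


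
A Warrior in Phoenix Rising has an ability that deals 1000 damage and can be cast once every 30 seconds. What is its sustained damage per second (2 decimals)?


DPS = damage / cooldown
= 1000 / 30
= 33.33

33.33 DPS


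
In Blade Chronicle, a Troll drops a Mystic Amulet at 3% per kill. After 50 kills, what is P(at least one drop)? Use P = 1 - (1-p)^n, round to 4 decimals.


P(at least one) = 1 - P(none) = 1 - (1-p)^n
p = 3/100 = 0.03
1 - p = 0.97
(1 - p)^50 = 0.97^50 = 0.218065
P(at least one) = 1 - 0.218065 = 0.7819

0.7819


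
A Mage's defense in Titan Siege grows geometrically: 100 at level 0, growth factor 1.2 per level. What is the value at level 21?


value = base * growth^level
= 100 * 1.2^21
= 100 * 46.00512
= 4600.51

4600.51 defense


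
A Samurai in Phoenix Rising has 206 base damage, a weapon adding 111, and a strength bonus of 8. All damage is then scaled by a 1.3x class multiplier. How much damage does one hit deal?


Sum base + weapon + str = 206 + 111 + 8 = 325
Multiply by 1.3:
325 * 1.3 = 422.5

422.5 damage


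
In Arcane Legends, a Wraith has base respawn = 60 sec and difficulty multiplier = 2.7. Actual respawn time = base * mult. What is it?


Respawn time = base * multiplier
= 60 * 2.7
= 162.0 seconds

162.0 seconds


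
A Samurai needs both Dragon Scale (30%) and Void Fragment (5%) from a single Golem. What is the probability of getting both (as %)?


For independent events, P(both) = P(A) * P(B)
= 30% * 5%
= 150 / 100 %
= 1.5%

1.5%


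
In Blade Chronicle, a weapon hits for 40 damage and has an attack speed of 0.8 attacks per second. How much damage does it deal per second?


DPS = damage * attack_speed
= 40 * 0.8
= 32.0

32.0 DPS


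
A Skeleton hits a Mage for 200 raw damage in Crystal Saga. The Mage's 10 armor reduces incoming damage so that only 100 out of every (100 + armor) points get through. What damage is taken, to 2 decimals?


actual = 200 * 100 / (100 + 10)
= 200 * 100 / 110
= 20000 / 110
= 181.82

181.82 damage


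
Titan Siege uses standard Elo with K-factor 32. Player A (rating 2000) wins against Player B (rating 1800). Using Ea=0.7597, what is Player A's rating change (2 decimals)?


Elo update: delta = K * (S - Ea), where S = 1 (wins)
S - Ea = 1 - 0.7597 = 0.2403
Rating change = 32 * 0.2403
= 7.69

7.69 rating points


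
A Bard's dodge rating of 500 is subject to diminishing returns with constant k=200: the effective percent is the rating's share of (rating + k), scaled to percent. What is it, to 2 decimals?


effective% = rating / (rating + k) * 100
= 500 / (500 + 200) * 100
= 500 / 700 * 100
= 0.714286 * 100
= 71.43%

71.43%


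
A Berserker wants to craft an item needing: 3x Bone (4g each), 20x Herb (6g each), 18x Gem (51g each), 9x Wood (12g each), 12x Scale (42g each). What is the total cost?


Cost breakdown:
  Bone: 3 * 4 = 12
  Herb: 20 * 6 = 120
  Gem: 18 * 51 = 918
  Wood: 9 * 12 = 108
  Scale: 12 * 42 = 504
Total = 12 + 120 + 918 + 108 + 504 = 1662

1662 gold


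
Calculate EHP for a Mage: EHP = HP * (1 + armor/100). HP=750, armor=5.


EHP = 750 * (1 + 5/100)
= 750 * (1 + 0.05)
= 750 * 1.05
= 787.5

787.5 EHP


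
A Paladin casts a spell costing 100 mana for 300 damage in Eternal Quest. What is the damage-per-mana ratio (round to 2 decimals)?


Efficiency = damage / mana
= 300 / 100
= 3.00

3.00 dmg/mana


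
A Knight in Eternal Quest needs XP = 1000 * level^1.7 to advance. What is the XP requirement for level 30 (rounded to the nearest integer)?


XP = 1000 * level^1.7
Substitute level = 30:
XP = 1000 * 30^1.7
= 1000 * 324.4189
= 324419

324419 XP


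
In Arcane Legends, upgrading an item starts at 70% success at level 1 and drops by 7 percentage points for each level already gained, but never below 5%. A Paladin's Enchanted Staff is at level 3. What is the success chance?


raw_rate = 70 - 7 * (3 - 1)
= 70 - 7 * 2
= 70 - 14
= 56
Apply floor: max(56, 5) = 56%

56%


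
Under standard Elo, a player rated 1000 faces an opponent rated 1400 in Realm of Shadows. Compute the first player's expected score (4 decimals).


Elo expected score: Ea = 1/(1 + 10^((Rb-Ra)/400))
Rb - Ra = 1400 - 1000 = 400
(Rb-Ra)/400 = 400/400 = 1.0
10^1.0 = 10.0
Ea = 1/(1 + 10.0) = 1/11.0 = 0.0909

0.0909


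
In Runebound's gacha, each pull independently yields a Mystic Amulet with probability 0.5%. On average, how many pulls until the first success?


Expected pulls for a geometric distribution = 1/p = 100 / rate%
= 100 / 0.5
= 200.0

200.0 pulls


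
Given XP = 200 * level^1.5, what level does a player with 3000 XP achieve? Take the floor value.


XP = 200 * level^1.5, so level = (XP / 200)^(1/1.5)
= (3000 / 200)^(1/1.5)
= 15.0^0.6667
= 6.0822
Floor: level = 6

level 6


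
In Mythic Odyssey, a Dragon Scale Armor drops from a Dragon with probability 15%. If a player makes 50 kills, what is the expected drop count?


Expected drops = kills * (drop_rate / 100)
= 50 * (15 / 100)
= 50 * 0.15
= 7.5

7.5 drops


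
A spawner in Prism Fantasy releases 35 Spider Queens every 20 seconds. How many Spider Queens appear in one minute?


Spawns per minute = count * (60 / interval)
= 35 * (60 / 20)
= 35 * 3.0
= 105.0

105.0 per minute


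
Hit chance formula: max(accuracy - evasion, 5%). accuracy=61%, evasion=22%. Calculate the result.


accuracy - evasion = 61 - 22 = 39
Apply floor: max(39, 5) = 39
Hit chance = 39%

39%


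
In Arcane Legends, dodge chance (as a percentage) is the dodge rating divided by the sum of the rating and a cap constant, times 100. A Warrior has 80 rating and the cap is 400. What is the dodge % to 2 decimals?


dodge% = 80 / (80 + 400) * 100
= 80 / 480 * 100
= 0.166667 * 100
= 16.67%

16.67%


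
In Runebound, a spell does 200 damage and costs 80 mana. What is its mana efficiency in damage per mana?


Efficiency = damage / mana
= 200 / 80
= 2.50

2.50 dmg/mana


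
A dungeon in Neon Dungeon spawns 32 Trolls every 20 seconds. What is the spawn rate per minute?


Spawns per minute = count * (60 / interval)
= 32 * (60 / 20)
= 32 * 3.0
= 96.0

96.0 per minute


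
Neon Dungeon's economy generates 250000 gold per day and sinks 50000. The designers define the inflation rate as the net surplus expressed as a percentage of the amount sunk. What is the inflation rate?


Net gold = 250000 - 50000 = 200000
Inflation rate = net / sunk * 100 = 200000 / 50000 * 100
= 4.0 * 100
= 400.00%

400.00%


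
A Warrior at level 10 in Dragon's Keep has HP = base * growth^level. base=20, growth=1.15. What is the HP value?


value = base * growth^level
= 20 * 1.15^10
= 20 * 4.045558
= 80.91

80.91 HP


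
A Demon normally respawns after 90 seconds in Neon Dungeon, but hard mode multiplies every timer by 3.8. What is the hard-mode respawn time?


Respawn time = base * multiplier
= 90 * 3.8
= 342.0 seconds

342.0 seconds


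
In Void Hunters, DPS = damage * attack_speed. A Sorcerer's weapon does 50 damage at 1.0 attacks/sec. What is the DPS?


DPS = damage * attack_speed
= 50 * 1.0
= 50.0

50.0 DPS


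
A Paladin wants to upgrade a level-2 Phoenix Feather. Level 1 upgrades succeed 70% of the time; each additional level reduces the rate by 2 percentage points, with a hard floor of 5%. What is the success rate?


raw_rate = 70 - 2 * (2 - 1)
= 70 - 2 * 1
= 70 - 2
= 68
Apply floor: max(68, 5) = 68%

68%


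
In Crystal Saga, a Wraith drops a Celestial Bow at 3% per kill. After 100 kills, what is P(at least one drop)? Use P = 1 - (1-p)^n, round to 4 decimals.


P(at least one) = 1 - P(none) = 1 - (1-p)^n
p = 3/100 = 0.03
1 - p = 0.97
(1 - p)^100 = 0.97^100 = 0.047553
P(at least one) = 1 - 0.047553 = 0.9524

0.9524


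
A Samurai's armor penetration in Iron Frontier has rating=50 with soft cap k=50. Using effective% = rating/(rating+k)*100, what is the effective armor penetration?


effective% = rating / (rating + k) * 100
= 50 / (50 + 50) * 100
= 50 / 100 * 100
= 0.5 * 100
= 50.00%

50.00%


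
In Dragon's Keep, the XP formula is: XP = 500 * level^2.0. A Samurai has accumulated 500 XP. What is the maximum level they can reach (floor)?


XP = 500 * level^2.0, so level = (XP / 500)^(1/2.0)
= (500 / 500)^(1/2.0)
= 1.0^0.5
= 1.0
Floor: level = 1

level 1


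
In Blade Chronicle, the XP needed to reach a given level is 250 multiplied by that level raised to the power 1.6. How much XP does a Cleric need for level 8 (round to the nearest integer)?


XP = 250 * level^1.6
Substitute level = 8:
XP = 250 * 8^1.6
= 250 * 27.8576
= 6964

6964 XP


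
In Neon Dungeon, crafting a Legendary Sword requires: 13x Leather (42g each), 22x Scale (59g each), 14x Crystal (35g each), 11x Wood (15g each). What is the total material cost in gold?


Cost breakdown:
  Leather: 13 * 42 = 546
  Scale: 22 * 59 = 1298
  Crystal: 14 * 35 = 490
  Wood: 11 * 15 = 165
Total = 546 + 1298 + 490 + 165 = 2499

2499 gold


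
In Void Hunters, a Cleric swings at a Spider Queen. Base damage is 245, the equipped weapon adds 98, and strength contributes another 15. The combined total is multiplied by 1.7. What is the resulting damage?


Sum base + weapon + str = 245 + 98 + 15 = 358
Multiply by 1.7:
358 * 1.7 = 608.6

608.6 damage


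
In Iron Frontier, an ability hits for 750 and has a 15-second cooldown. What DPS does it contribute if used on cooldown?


DPS = damage / cooldown
= 750 / 15
= 50.00

50.00 DPS


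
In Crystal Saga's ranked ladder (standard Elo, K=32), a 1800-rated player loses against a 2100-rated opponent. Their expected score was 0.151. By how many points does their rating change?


Elo update: delta = K * (S - Ea), where S = 0 (loses)
S - Ea = 0 - 0.151 = -0.151
Rating change = 32 * -0.151
= -4.83

-4.83 rating points


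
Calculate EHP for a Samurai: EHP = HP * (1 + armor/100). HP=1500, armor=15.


EHP = 1500 * (1 + 15/100)
= 1500 * (1 + 0.15)
= 1500 * 1.15
= 1725.0

1725.0 EHP


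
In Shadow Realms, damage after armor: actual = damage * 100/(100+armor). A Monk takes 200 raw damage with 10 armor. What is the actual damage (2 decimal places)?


actual = 200 * 100 / (100 + 10)
= 200 * 100 / 110
= 20000 / 110
= 181.82

181.82 damage


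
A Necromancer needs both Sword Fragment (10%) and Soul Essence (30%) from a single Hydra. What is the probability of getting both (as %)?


For independent events, P(both) = P(A) * P(B)
= 10% * 30%
= 300 / 100 %
= 3.0%

3.0%


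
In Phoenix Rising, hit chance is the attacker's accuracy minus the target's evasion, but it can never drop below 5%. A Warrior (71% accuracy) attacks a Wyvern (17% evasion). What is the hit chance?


accuracy - evasion = 71 - 17 = 54
Apply floor: max(54, 5) = 54
Hit chance = 54%

54%


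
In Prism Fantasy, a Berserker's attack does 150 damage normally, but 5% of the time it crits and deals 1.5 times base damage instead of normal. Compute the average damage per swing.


E[dmg] = base * (1 + crit_chance * (crit_mult - 1))
cc as decimal = 5/100 = 0.05
cm - 1 = 1.5 - 1 = 0.5
Bonus factor = 0.05 * 0.5 = 0.025
Total multiplier = 1 + 0.025 = 1.025
Expected damage = 150 * 1.025 = 153.75

153.75 damage


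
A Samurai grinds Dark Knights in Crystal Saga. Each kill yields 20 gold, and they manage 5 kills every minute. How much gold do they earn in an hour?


Gold per minute = 20 * 5 = 100
Gold per hour = 100 * 60 = 6000

6000 gold/hour


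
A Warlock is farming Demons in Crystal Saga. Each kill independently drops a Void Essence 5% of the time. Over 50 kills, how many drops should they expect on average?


Expected drops = kills * (drop_rate / 100)
= 50 * (5 / 100)
= 50 * 0.05
= 2.5

2.5 drops


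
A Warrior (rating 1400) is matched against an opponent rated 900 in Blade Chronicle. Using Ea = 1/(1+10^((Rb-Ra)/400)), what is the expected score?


Elo expected score: Ea = 1/(1 + 10^((Rb-Ra)/400))
Rb - Ra = 900 - 1400 = -500
(Rb-Ra)/400 = -500/400 = -1.25
10^-1.25 = 0.056234
Ea = 1/(1 + 0.056234) = 1/1.056234 = 0.9468

0.9468


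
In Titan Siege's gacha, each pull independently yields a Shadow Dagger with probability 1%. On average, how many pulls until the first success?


Expected pulls for a geometric distribution = 1/p = 100 / rate%
= 100 / 1
= 100.0

100.0 pulls


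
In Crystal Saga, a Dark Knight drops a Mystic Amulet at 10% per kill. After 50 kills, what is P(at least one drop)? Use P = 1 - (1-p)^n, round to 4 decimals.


P(at least one) = 1 - P(none) = 1 - (1-p)^n
p = 10/100 = 0.1
1 - p = 0.9
(1 - p)^50 = 0.9^50 = 0.005154
P(at least one) = 1 - 0.005154 = 0.9948

0.9948


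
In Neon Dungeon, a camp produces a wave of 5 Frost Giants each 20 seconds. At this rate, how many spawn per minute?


Spawns per minute = count * (60 / interval)
= 5 * (60 / 20)
= 5 * 3.0
= 15.0

15.0 per minute


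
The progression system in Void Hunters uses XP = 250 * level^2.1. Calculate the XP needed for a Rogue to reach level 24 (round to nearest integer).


XP = 250 * level^2.1
Substitute level = 24:
XP = 250 * 24^2.1
= 250 * 791.4867
= 197872

197872 XP


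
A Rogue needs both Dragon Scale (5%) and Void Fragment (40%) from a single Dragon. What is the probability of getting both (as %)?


For independent events, P(both) = P(A) * P(B)
= 5% * 40%
= 200 / 100 %
= 2.0%

2.0%


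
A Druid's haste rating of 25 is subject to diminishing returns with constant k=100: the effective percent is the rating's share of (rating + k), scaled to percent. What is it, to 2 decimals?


effective% = rating / (rating + k) * 100
= 25 / (25 + 100) * 100
= 25 / 125 * 100
= 0.2 * 100
= 20.00%

20.00%


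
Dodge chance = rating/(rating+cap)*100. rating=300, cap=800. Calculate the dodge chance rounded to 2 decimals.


dodge% = 300 / (300 + 800) * 100
= 300 / 1100 * 100
= 0.272727 * 100
= 27.27%

27.27%


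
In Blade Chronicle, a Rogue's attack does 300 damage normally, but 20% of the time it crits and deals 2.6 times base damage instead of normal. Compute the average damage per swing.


E[dmg] = base * (1 + crit_chance * (crit_mult - 1))
cc as decimal = 20/100 = 0.2
cm - 1 = 2.6 - 1 = 1.6
Bonus factor = 0.2 * 1.6 = 0.32
Total multiplier = 1 + 0.32 = 1.32
Expected damage = 300 * 1.32 = 396.00

396.00 damage


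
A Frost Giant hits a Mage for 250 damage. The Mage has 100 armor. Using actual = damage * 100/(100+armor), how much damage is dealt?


actual = 250 * 100 / (100 + 100)
= 250 * 100 / 200
= 25000 / 200
= 125.00

125.00 damage


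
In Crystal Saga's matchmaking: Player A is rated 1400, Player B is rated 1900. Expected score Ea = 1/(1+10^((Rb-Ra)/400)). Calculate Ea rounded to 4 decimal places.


Elo expected score: Ea = 1/(1 + 10^((Rb-Ra)/400))
Rb - Ra = 1900 - 1400 = 500
(Rb-Ra)/400 = 500/400 = 1.25
10^1.25 = 17.782794
Ea = 1/(1 + 17.782794) = 1/18.782794 = 0.0532

0.0532


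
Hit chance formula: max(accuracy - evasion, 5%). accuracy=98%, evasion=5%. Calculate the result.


accuracy - evasion = 98 - 5 = 93
Apply floor: max(93, 5) = 93
Hit chance = 93%

93%


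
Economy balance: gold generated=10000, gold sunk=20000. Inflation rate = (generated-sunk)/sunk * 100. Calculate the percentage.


Net gold = 10000 - 20000 = -10000
Inflation rate = net / sunk * 100 = -10000 / 20000 * 100
= -0.5 * 100
= -50.00%

-50.00%


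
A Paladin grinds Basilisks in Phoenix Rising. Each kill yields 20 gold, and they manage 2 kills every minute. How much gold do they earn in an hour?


Gold per minute = 20 * 2 = 40
Gold per hour = 40 * 60 = 2400

2400 gold/hour


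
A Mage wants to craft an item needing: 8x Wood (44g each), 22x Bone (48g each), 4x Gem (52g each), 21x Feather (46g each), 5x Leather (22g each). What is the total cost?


Cost breakdown:
  Wood: 8 * 44 = 352
  Bone: 22 * 48 = 1056
  Gem: 4 * 52 = 208
  Feather: 21 * 46 = 966
  Leather: 5 * 22 = 110
Total = 352 + 1056 + 208 + 966 + 110 = 2692

2692 gold


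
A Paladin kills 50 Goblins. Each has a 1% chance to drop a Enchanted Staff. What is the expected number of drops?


Expected drops = kills * (drop_rate / 100)
= 50 * (1 / 100)
= 50 * 0.01
= 0.5

0.5 drops


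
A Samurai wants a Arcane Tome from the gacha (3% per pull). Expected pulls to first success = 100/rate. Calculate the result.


Expected pulls for a geometric distribution = 1/p = 100 / rate%
= 100 / 3
= 33.33

33.33 pulls


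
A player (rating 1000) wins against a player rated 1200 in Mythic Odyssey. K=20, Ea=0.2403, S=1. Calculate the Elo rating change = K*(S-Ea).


Elo update: delta = K * (S - Ea), where S = 1 (wins)
S - Ea = 1 - 0.2403 = 0.7597
Rating change = 20 * 0.7597
= 15.19

15.19 rating points


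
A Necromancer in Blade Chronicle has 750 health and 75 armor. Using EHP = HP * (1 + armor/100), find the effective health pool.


EHP = 750 * (1 + 75/100)
= 750 * (1 + 0.75)
= 750 * 1.75
= 1312.5

1312.5 EHP


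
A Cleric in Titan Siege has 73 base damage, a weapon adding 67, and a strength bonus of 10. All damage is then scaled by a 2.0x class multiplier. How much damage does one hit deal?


Sum base + weapon + str = 73 + 67 + 10 = 150
Multiply by 2.0:
150 * 2.0 = 300.0

300.0 damage


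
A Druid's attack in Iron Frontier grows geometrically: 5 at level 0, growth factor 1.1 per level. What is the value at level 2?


value = base * growth^level
= 5 * 1.1^2
= 5 * 1.21
= 6.05

6.05 attack


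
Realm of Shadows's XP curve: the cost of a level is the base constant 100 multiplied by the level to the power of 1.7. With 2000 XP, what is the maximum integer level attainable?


XP = 100 * level^1.7, so level = (XP / 100)^(1/1.7)
= (2000 / 100)^(1/1.7)
= 20.0^0.5882
= 5.8252
Floor: level = 5

level 5


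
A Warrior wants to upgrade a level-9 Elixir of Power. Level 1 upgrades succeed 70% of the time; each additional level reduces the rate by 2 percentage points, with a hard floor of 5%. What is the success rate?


raw_rate = 70 - 2 * (9 - 1)
= 70 - 2 * 8
= 70 - 16
= 54
Apply floor: max(54, 5) = 54%

54%


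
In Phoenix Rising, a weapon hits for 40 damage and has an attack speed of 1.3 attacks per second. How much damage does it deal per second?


DPS = damage * attack_speed
= 40 * 1.3
= 52.0

52.0 DPS


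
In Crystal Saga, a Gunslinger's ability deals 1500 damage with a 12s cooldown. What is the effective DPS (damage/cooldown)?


DPS = damage / cooldown
= 1500 / 12
= 125.00

125.00 DPS


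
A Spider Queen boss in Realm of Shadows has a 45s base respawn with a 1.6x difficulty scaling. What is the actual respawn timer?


Respawn time = base * multiplier
= 45 * 1.6
= 72.0 seconds

72.0 seconds


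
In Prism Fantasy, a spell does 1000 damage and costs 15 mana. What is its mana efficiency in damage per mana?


Efficiency = damage / mana
= 1000 / 15
= 66.67

66.67 dmg/mana


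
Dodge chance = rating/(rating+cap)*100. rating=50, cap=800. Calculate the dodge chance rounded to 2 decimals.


dodge% = 50 / (50 + 800) * 100
= 50 / 850 * 100
= 0.058824 * 100
= 5.88%

5.88%


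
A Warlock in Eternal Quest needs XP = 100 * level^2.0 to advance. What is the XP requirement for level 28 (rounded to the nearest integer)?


XP = 100 * level^2.0
Substitute level = 28:
XP = 100 * 28^2.0
= 100 * 784.0
= 78400

78400 XP


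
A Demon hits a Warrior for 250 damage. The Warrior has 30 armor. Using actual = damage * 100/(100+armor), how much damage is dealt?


actual = 250 * 100 / (100 + 30)
= 250 * 100 / 130
= 25000 / 130
= 192.31

192.31 damage


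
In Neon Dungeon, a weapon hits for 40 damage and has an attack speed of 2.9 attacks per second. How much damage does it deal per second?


DPS = damage * attack_speed
= 40 * 2.9
= 116.0

116.0 DPS


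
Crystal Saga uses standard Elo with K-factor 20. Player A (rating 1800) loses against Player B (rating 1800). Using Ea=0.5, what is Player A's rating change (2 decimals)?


Elo update: delta = K * (S - Ea), where S = 0 (loses)
S - Ea = 0 - 0.5 = -0.5
Rating change = 20 * -0.5
= -10.00

-10.00 rating points


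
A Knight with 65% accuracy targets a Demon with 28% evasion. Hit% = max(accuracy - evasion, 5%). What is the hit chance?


accuracy - evasion = 65 - 28 = 37
Apply floor: max(37, 5) = 37
Hit chance = 37%

37%


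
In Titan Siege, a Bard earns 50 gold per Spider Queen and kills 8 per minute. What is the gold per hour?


Gold per minute = 50 * 8 = 400
Gold per hour = 400 * 60 = 24000

24000 gold/hour


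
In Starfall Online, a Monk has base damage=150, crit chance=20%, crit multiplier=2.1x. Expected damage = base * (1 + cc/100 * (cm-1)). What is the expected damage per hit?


E[dmg] = base * (1 + crit_chance * (crit_mult - 1))
cc as decimal = 20/100 = 0.2
cm - 1 = 2.1 - 1 = 1.1
Bonus factor = 0.2 * 1.1 = 0.22
Total multiplier = 1 + 0.22 = 1.22
Expected damage = 150 * 1.22 = 183.00

183.00 damage


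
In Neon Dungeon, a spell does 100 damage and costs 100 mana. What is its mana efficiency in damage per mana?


Efficiency = damage / mana
= 100 / 100
= 1.00

1.00 dmg/mana


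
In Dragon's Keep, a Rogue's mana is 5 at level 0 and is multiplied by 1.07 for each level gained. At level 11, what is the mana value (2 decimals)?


value = base * growth^level
= 5 * 1.07^11
= 5 * 2.104852
= 10.52

10.52 mana


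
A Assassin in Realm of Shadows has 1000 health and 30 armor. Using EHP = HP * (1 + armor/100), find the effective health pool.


EHP = 1000 * (1 + 30/100)
= 1000 * (1 + 0.3)
= 1000 * 1.3
= 1300.0

1300.0 EHP


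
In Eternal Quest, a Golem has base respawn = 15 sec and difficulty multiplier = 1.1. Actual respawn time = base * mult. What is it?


Respawn time = base * multiplier
= 15 * 1.1
= 16.5 seconds

16.5 seconds


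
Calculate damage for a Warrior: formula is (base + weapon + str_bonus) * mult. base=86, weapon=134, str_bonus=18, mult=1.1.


Sum base + weapon + str = 86 + 134 + 18 = 238
Multiply by 1.1:
238 * 1.1 = 261.8

261.8 damage


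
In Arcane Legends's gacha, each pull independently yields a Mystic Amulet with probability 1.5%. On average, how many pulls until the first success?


Expected pulls for a geometric distribution = 1/p = 100 / rate%
= 100 / 1.5
= 66.67

66.67 pulls


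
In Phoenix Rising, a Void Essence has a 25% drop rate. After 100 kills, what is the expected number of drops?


Expected drops = kills * (drop_rate / 100)
= 100 * (25 / 100)
= 100 * 0.25
= 25.0

25.0 drops


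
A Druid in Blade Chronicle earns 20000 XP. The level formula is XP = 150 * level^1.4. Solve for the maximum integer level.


XP = 150 * level^1.4, so level = (XP / 150)^(1/1.4)
= (20000 / 150)^(1/1.4)
= 133.3333^0.7143
= 32.9468
Floor: level = 32

level 32


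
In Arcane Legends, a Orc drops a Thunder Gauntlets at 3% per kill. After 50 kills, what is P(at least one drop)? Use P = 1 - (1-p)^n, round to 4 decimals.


P(at least one) = 1 - P(none) = 1 - (1-p)^n
p = 3/100 = 0.03
1 - p = 0.97
(1 - p)^50 = 0.97^50 = 0.218065
P(at least one) = 1 - 0.218065 = 0.7819

0.7819


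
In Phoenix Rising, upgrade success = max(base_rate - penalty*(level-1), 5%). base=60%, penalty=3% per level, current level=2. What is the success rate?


raw_rate = 60 - 3 * (2 - 1)
= 60 - 3 * 1
= 60 - 3
= 57
Apply floor: max(57, 5) = 57%

57%


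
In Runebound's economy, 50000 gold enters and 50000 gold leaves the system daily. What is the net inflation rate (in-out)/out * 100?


Net gold = 50000 - 50000 = 0
Inflation rate = net / sunk * 100 = 0 / 50000 * 100
= 0.0 * 100
= 0.00%

0.00%


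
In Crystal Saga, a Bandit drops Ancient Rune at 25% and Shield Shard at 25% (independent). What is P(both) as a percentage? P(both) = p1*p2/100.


For independent events, P(both) = P(A) * P(B)
= 25% * 25%
= 625 / 100 %
= 6.25%

6.25%


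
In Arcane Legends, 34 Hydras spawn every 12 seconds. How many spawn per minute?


Spawns per minute = count * (60 / interval)
= 34 * (60 / 12)
= 34 * 5.0
= 170.0

170.0 per minute


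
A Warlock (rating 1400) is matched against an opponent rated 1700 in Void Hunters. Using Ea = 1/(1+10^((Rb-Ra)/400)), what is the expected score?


Elo expected score: Ea = 1/(1 + 10^((Rb-Ra)/400))
Rb - Ra = 1700 - 1400 = 300
(Rb-Ra)/400 = 300/400 = 0.75
10^0.75 = 5.623413
Ea = 1/(1 + 5.623413) = 1/6.623413 = 0.1510

0.1510


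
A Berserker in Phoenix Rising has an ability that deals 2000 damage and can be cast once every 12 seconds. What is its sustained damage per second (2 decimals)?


DPS = damage / cooldown
= 2000 / 12
= 166.67

166.67 DPS


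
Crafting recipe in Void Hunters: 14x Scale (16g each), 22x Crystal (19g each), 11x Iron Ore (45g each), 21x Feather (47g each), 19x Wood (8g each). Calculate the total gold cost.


Cost breakdown:
  Scale: 14 * 16 = 224
  Crystal: 22 * 19 = 418
  Iron Ore: 11 * 45 = 495
  Feather: 21 * 47 = 987
  Wood: 19 * 8 = 152
Total = 224 + 418 + 495 + 987 + 152 = 2276

2276 gold


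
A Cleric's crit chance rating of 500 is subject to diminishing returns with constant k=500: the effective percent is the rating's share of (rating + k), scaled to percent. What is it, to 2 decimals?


effective% = rating / (rating + k) * 100
= 500 / (500 + 500) * 100
= 500 / 1000 * 100
= 0.5 * 100
= 50.00%

50.00%


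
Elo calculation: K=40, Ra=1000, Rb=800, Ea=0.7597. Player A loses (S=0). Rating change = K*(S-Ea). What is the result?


Elo update: delta = K * (S - Ea), where S = 0 (loses)
S - Ea = 0 - 0.7597 = -0.7597
Rating change = 40 * -0.7597
= -30.39

-30.39 rating points


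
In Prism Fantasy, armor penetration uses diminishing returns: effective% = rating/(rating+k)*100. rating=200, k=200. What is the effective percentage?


effective% = rating / (rating + k) * 100
= 200 / (200 + 200) * 100
= 200 / 400 * 100
= 0.5 * 100
= 50.00%

50.00%


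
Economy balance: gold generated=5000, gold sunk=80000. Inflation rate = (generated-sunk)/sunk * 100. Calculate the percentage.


Net gold = 5000 - 80000 = -75000
Inflation rate = net / sunk * 100 = -75000 / 80000 * 100
= -0.9375 * 100
= -93.75%

-93.75%


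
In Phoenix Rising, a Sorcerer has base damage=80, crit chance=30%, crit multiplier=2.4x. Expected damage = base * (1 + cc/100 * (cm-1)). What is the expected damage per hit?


E[dmg] = base * (1 + crit_chance * (crit_mult - 1))
cc as decimal = 30/100 = 0.3
cm - 1 = 2.4 - 1 = 1.4
Bonus factor = 0.3 * 1.4 = 0.42
Total multiplier = 1 + 0.42 = 1.42
Expected damage = 80 * 1.42 = 113.60

113.60 damage


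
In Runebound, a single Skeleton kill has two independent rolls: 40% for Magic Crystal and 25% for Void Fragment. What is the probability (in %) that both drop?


For independent events, P(both) = P(A) * P(B)
= 40% * 25%
= 1000 / 100 %
= 10.0%

10.0%


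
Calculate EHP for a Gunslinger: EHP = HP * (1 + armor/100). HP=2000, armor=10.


EHP = 2000 * (1 + 10/100)
= 2000 * (1 + 0.1)
= 2000 * 1.1
= 2200.0

2200.0 EHP


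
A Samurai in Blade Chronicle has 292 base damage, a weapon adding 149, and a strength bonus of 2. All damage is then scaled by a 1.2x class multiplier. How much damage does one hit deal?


Sum base + weapon + str = 292 + 149 + 2 = 443
Multiply by 1.2:
443 * 1.2 = 531.6

531.6 damage


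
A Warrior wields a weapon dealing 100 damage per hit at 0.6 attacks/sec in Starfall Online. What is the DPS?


DPS = damage * attack_speed
= 100 * 0.6
= 60.0

60.0 DPS


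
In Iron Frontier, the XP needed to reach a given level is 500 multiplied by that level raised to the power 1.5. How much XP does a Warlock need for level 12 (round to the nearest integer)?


XP = 500 * level^1.5
Substitute level = 12:
XP = 500 * 12^1.5
= 500 * 41.5692
= 20785

20785 XP


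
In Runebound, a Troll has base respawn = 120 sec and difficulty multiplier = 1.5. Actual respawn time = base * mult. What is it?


Respawn time = base * multiplier
= 120 * 1.5
= 180.0 seconds

180.0 seconds


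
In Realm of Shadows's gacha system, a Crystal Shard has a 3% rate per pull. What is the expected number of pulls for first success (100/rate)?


Expected pulls for a geometric distribution = 1/p = 100 / rate%
= 100 / 3
= 33.33

33.33 pulls


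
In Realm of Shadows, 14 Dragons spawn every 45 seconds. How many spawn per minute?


Spawns per minute = count * (60 / interval)
= 14 * (60 / 45)
= 14 * 1.3333
= 18.67

18.67 per minute


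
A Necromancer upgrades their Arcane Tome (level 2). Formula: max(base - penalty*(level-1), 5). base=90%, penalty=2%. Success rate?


raw_rate = 90 - 2 * (2 - 1)
= 90 - 2 * 1
= 90 - 2
= 88
Apply floor: max(88, 5) = 88%

88%


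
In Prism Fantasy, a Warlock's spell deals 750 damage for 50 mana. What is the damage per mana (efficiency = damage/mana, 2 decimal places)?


Efficiency = damage / mana
= 750 / 50
= 15.00

15.00 dmg/mana


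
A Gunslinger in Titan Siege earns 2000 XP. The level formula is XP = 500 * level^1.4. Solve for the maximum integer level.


XP = 500 * level^1.4, so level = (XP / 500)^(1/1.4)
= (2000 / 500)^(1/1.4)
= 4.0^0.7143
= 2.6918
Floor: level = 2

level 2


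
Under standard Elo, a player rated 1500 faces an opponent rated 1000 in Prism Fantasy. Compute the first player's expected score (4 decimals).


Elo expected score: Ea = 1/(1 + 10^((Rb-Ra)/400))
Rb - Ra = 1000 - 1500 = -500
(Rb-Ra)/400 = -500/400 = -1.25
10^-1.25 = 0.056234
Ea = 1/(1 + 0.056234) = 1/1.056234 = 0.9468

0.9468


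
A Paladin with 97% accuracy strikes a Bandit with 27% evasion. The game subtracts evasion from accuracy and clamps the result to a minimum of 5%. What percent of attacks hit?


accuracy - evasion = 97 - 27 = 70
Apply floor: max(70, 5) = 70
Hit chance = 70%

70%


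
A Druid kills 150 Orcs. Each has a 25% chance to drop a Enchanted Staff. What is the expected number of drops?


Expected drops = kills * (drop_rate / 100)
= 150 * (25 / 100)
= 150 * 0.25
= 37.5

37.5 drops


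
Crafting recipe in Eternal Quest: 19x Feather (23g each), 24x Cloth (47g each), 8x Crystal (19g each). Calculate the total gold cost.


Cost breakdown:
  Feather: 19 * 23 = 437
  Cloth: 24 * 47 = 1128
  Crystal: 8 * 19 = 152
Total = 437 + 1128 + 152 = 1717

1717 gold


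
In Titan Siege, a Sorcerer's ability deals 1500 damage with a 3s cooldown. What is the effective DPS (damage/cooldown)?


DPS = damage / cooldown
= 1500 / 3
= 500.00

500.00 DPS


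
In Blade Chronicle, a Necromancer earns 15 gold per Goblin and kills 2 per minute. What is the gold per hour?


Gold per minute = 15 * 2 = 30
Gold per hour = 30 * 60 = 1800

1800 gold/hour


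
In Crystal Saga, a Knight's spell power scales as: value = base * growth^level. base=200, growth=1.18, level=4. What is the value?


value = base * growth^level
= 200 * 1.18^4
= 200 * 1.938778
= 387.76

387.76 spell power


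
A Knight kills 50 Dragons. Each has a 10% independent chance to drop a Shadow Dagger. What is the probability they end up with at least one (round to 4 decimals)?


P(at least one) = 1 - P(none) = 1 - (1-p)^n
p = 10/100 = 0.1
1 - p = 0.9
(1 - p)^50 = 0.9^50 = 0.005154
P(at least one) = 1 - 0.005154 = 0.9948

0.9948


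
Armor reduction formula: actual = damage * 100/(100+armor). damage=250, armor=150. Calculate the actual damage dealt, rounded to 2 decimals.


actual = 250 * 100 / (100 + 150)
= 250 * 100 / 250
= 25000 / 250
= 100.00

100.00 damage


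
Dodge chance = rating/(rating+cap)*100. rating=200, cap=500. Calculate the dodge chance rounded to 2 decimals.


dodge% = 200 / (200 + 500) * 100
= 200 / 700 * 100
= 0.285714 * 100
= 28.57%

28.57%


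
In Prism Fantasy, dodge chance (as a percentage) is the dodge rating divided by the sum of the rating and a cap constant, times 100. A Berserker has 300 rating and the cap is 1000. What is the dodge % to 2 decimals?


dodge% = 300 / (300 + 1000) * 100
= 300 / 1300 * 100
= 0.230769 * 100
= 23.08%

23.08%


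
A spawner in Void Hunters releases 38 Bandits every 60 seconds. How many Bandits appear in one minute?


Spawns per minute = count * (60 / interval)
= 38 * (60 / 60)
= 38 * 1.0
= 38.0

38.0 per minute


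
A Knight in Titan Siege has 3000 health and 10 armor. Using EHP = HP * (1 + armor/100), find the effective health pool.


EHP = 3000 * (1 + 10/100)
= 3000 * (1 + 0.1)
= 3000 * 1.1
= 3300.0

3300.0 EHP


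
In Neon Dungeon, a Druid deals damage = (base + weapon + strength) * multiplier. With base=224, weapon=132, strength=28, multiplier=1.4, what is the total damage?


Sum base + weapon + str = 224 + 132 + 28 = 384
Multiply by 1.4:
384 * 1.4 = 537.6

537.6 damage


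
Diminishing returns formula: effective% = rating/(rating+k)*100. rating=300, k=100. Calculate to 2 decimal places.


effective% = rating / (rating + k) * 100
= 300 / (300 + 100) * 100
= 300 / 400 * 100
= 0.75 * 100
= 75.00%

75.00%


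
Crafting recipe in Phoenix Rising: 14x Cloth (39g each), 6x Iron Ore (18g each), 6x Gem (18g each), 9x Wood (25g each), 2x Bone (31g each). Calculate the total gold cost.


Cost breakdown:
  Cloth: 14 * 39 = 546
  Iron Ore: 6 * 18 = 108
  Gem: 6 * 18 = 108
  Wood: 9 * 25 = 225
  Bone: 2 * 31 = 62
Total = 546 + 108 + 108 + 225 + 62 = 1049

1049 gold


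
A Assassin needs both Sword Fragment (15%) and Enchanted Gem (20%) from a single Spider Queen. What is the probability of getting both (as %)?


For independent events, P(both) = P(A) * P(B)
= 15% * 20%
= 300 / 100 %
= 3.0%

3.0%


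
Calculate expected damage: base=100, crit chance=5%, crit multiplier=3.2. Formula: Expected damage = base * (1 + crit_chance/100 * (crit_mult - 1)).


E[dmg] = base * (1 + crit_chance * (crit_mult - 1))
cc as decimal = 5/100 = 0.05
cm - 1 = 3.2 - 1 = 2.2
Bonus factor = 0.05 * 2.2 = 0.11
Total multiplier = 1 + 0.11 = 1.11
Expected damage = 100 * 1.11 = 111.00

111.00 damage


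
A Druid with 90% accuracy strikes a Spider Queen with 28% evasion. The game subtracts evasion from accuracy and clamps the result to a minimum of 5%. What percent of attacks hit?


accuracy - evasion = 90 - 28 = 62
Apply floor: max(62, 5) = 62
Hit chance = 62%

62%


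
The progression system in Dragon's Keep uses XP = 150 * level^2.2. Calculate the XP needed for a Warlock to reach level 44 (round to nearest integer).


XP = 150 * level^2.2
Substitute level = 44:
XP = 150 * 44^2.2
= 150 * 4126.6334
= 618995

618995 XP


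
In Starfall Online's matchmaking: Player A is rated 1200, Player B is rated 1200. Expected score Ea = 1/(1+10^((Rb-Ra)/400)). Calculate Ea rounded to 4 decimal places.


Elo expected score: Ea = 1/(1 + 10^((Rb-Ra)/400))
Rb - Ra = 1200 - 1200 = 0
(Rb-Ra)/400 = 0/400 = 0.0
10^0.0 = 1.0
Ea = 1/(1 + 1.0) = 1/2.0 = 0.5000

0.5000


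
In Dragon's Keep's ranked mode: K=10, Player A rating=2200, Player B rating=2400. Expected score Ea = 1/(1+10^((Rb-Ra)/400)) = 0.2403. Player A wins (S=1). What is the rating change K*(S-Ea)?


Elo update: delta = K * (S - Ea), where S = 1 (wins)
S - Ea = 1 - 0.2403 = 0.7597
Rating change = 10 * 0.7597
= 7.60

7.60 rating points


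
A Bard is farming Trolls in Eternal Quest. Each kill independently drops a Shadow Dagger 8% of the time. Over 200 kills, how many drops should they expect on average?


Expected drops = kills * (drop_rate / 100)
= 200 * (8 / 100)
= 200 * 0.08
= 16.0

16.0 drops


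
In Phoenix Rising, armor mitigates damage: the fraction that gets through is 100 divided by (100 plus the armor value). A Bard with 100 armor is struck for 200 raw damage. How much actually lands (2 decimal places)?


actual = 200 * 100 / (100 + 100)
= 200 * 100 / 200
= 20000 / 200
= 100.00

100.00 damage


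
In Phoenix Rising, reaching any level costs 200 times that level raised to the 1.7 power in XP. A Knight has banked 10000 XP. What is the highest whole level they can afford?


XP = 200 * level^1.7, so level = (XP / 200)^(1/1.7)
= (10000 / 200)^(1/1.7)
= 50.0^0.5882
= 9.9861
Floor: level = 9

level 9


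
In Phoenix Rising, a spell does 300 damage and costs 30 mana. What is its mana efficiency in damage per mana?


Efficiency = damage / mana
= 300 / 30
= 10.00

10.00 dmg/mana


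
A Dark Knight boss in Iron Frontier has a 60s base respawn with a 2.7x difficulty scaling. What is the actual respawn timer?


Respawn time = base * multiplier
= 60 * 2.7
= 162.0 seconds

162.0 seconds


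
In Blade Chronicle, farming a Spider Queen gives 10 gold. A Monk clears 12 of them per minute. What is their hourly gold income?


Gold per minute = 10 * 12 = 120
Gold per hour = 120 * 60 = 7200

7200 gold/hour


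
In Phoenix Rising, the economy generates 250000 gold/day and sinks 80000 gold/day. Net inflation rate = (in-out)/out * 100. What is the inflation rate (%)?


Net gold = 250000 - 80000 = 170000
Inflation rate = net / sunk * 100 = 170000 / 80000 * 100
= 2.125 * 100
= 212.50%

212.50%


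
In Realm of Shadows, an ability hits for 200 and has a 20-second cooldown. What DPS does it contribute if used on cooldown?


DPS = damage / cooldown
= 200 / 20
= 10.00

10.00 DPS


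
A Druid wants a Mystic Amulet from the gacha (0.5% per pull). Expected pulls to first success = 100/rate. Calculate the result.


Expected pulls for a geometric distribution = 1/p = 100 / rate%
= 100 / 0.5
= 200.0

200.0 pulls


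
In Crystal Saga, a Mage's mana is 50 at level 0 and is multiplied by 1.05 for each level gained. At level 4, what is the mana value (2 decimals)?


value = base * growth^level
= 50 * 1.05^4
= 50 * 1.215506
= 60.78

60.78 mana


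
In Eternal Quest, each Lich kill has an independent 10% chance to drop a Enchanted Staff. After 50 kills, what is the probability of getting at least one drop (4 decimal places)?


P(at least one) = 1 - P(none) = 1 - (1-p)^n
p = 10/100 = 0.1
1 - p = 0.9
(1 - p)^50 = 0.9^50 = 0.005154
P(at least one) = 1 - 0.005154 = 0.9948

0.9948


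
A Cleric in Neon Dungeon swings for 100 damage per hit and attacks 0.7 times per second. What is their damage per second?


DPS = damage * attack_speed
= 100 * 0.7
= 70.0

70.0 DPS


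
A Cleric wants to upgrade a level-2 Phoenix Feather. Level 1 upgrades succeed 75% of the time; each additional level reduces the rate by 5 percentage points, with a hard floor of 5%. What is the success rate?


raw_rate = 75 - 5 * (2 - 1)
= 75 - 5 * 1
= 75 - 5
= 70
Apply floor: max(70, 5) = 70%

70%


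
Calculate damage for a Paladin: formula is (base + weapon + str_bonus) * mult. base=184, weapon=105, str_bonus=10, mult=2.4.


Sum base + weapon + str = 184 + 105 + 10 = 299
Multiply by 2.4:
299 * 2.4 = 717.6

717.6 damage


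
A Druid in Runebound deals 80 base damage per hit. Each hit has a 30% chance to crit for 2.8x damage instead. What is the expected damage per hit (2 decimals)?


E[dmg] = base * (1 + crit_chance * (crit_mult - 1))
cc as decimal = 30/100 = 0.3
cm - 1 = 2.8 - 1 = 1.8
Bonus factor = 0.3 * 1.8 = 0.54
Total multiplier = 1 + 0.54 = 1.54
Expected damage = 80 * 1.54 = 123.20

123.20 damage
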